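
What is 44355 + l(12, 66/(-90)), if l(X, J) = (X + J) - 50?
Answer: 664744/15 ≈ 44316.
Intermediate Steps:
l(X, J) = -50 + J + X (l(X, J) = (J + X) - 50 = -50 + J + X)
44355 + l(12, 66/(-90)) = 44355 + (-50 + 66/(-90) + 12) = 44355 + (-50 + 66*(-1/90) + 12) = 44355 + (-50 - 11/15 + 12) = 44355 - 581/15 = 664744/15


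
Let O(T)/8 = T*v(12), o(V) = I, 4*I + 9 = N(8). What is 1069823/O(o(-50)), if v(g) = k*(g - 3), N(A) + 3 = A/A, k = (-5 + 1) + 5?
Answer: -1069823/198 ≈ -5403.1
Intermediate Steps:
k = 1 (k = -4 + 5 = 1)
N(A) = -2 (N(A) = -3 + A/A = -3 + 1 = -2)
v(g) = -3 + g (v(g) = 1*(g - 3) = 1*(-3 + g) = -3 + g)
I = -11/4 (I = -9/4 + (¼)*(-2) = -9/4 - ½ = -11/4 ≈ -2.7500)
o(V) = -11/4
O(T) = 72*T (O(T) = 8*(T*(-3 + 12)) = 8*(T*9) = 8*(9*T) = 72*T)
1069823/O(o(-50)) = 1069823/((72*(-11/4))) = 1069823/(-198) = 1069823*(-1/198) = -1069823/198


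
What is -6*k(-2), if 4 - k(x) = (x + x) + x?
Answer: -60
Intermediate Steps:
k(x) = 4 - 3*x (k(x) = 4 - ((x + x) + x) = 4 - (2*x + x) = 4 - 3*x)
-6*k(-2) = -6*(4 - 3*(-2)) = -6*(4 + 6) = -6*10 = -60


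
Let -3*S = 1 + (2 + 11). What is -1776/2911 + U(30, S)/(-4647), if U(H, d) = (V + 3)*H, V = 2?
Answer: -2896574/4509139 ≈ -0.64238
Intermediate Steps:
S = -14/3 (S = -(1 + (2 + 11))/3 = -(1 + 13)/3 = -⅓*14 = -14/3 ≈ -4.6667)
U(H, d) = 5*H (U(H, d) = (2 + 3)*H = 5*H)
-1776/2911 + U(30, S)/(-4647) = -1776/2911 + (5*30)/(-4647) = -1776*1/2911 + 150*(-1/4647) = -1776/2911 - 50/1549 = -2896574/4509139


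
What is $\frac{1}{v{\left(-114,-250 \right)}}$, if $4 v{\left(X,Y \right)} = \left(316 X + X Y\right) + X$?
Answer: $- \frac{2}{3819} \approx -0.0005237$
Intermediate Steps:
$v{\left(X,Y \right)} = \frac{317 X}{4} + \frac{X Y}{4}$ ($v{\left(X,Y \right)} = \frac{\left(316 X + X Y\right) + X}{4} = \frac{317 X + X Y}{4} = \frac{317 X}{4} + \frac{X Y}{4}$)
$\frac{1}{v{\left(-114,-250 \right)}} = \frac{1}{\frac{1}{4} \left(-114\right) \left(317 - 250\right)} = \frac{1}{\frac{1}{4} \left(-114\right) 67} = \frac{1}{- \frac{3819}{2}} = - \frac{2}{3819}$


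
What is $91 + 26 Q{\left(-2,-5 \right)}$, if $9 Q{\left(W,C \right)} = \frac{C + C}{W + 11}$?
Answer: $\frac{7111}{81} \approx 87.79$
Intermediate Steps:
$Q{\left(W,C \right)} = \frac{2 C}{9 \left(11 + W\right)}$ ($Q{\left(W,C \right)} = \frac{\left(C + C\right) \frac{1}{W + 11}}{9} = \frac{2 C \frac{1}{11 + W}}{9} = \frac{2 C}{9 \left(11 + W\right)}$)
$91 + 26 Q{\left(-2,-5 \right)} = 91 + 26 \cdot \frac{2}{9} \left(-5\right) \frac{1}{11 - 2} = 91 + 26 \cdot \frac{2}{9} \left(-5\right) \frac{1}{9} = 91 + 26 \left(- \frac{10}{81}\right) = 91 - \frac{260}{81} = \frac{7111}{81}$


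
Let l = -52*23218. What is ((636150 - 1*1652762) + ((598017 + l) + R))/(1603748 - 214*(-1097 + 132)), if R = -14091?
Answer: -820011/905129 ≈ -0.90596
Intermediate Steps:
l = -1207336
((636150 - 1*1652762) + ((598017 + l) + R))/(1603748 - 214*(-1097 + 132)) = ((636150 - 1*1652762) + ((598017 - 1207336) - 14091))/(1603748 - 214*(-1097 + 132)) = ((636150 - 1652762) + (-609319 - 14091))/(1603748 - 214*(-965)) = (-1016612 - 623410)/(1603748 + 206510) = -1640022/1810258 = -1640022*1/1810258 = -820011/905129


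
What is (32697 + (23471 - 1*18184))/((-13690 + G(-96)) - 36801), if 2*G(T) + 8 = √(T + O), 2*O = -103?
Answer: -3068803328/4079592099 - 75968*I*√590/20397960495 ≈ -0.75223 - 9.0463e-5*I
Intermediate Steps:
O = -103/2 (O = (½)*(-103) = -103/2 ≈ -51.500)
G(T) = -4 + √(-103/2 + T)/2 (G(T) = -4 + √(T - 103/2)/2 = -4 + √(-103/2 + T)/2)
(32697 + (23471 - 1*18184))/((-13690 + G(-96)) - 36801) = (32697 + (23471 - 1*18184))/((-13690 + (-4 + √(-206 + 4*(-96))/4)) - 36801) = (32697 + (23471 - 18184))/((-13690 + (-4 + √(-206 - 384)/4)) - 36801) = (32697 + 5287)/((-13690 + (-4 + √(-590)/4)) - 36801) = 37984/((-13690 + (-4 + (I*√590)/4)) - 36801) = 37984/((-13690 + (-4 + I*√590/4)) - 36801) = 37984/((-13694 + I*√590/4) - 36801) = 37984/(-50495 + I*√590/4)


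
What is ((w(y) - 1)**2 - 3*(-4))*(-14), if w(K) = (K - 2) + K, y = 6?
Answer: -1302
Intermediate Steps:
w(K) = -2 + 2*K (w(K) = (-2 + K) + K = -2 + 2*K)
((w(y) - 1)**2 - 3*(-4))*(-14) = (((-2 + 2*6) - 1)**2 - 3*(-4))*(-14) = (((-2 + 12) - 1)**2 + 12)*(-14) = ((10 - 1)**2 + 12)*(-14) = (9**2 + 12)*(-14) = (81 + 12)*(-14) = 93*(-14) = -1302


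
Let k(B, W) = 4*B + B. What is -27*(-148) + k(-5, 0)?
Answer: 3971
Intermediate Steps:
k(B, W) = 5*B
-27*(-148) + k(-5, 0) = -27*(-148) + 5*(-5) = 3996 - 25 = 3971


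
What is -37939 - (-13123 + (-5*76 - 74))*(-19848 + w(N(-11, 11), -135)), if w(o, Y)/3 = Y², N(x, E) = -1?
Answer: 472808240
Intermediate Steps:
w(o, Y) = 3*Y²
-37939 - (-13123 + (-5*76 - 74))*(-19848 + w(N(-11, 11), -135)) = -37939 - (-13123 + (-5*76 - 74))*(-19848 + 3*(-135)²) = -37939 - (-13123 + (-380 - 74))*(-19848 + 3*18225) = -37939 - (-13123 - 454)*(-19848 + 54675) = -37939 - (-13577)*34827 = -37939 - 1*(-472846179) = -37939 + 472846179 = 472808240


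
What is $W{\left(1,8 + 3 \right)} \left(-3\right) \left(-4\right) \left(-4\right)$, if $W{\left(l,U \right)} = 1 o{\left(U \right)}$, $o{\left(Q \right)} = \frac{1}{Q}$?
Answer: $- \frac{48}{11} \approx -4.3636$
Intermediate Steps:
$W{\left(l,U \right)} = \frac{1}{U}$ ($W{\left(l,U \right)} = 1 \frac{1}{U} = \frac{1}{U}$)
$W{\left(1,8 + 3 \right)} \left(-3\right) \left(-4\right) \left(-4\right) = \frac{\left(-3\right) \left(-4\right) \left(-4\right)}{8 + 3} = \frac{12 \left(-4\right)}{11} = \frac{1}{11} \left(-48\right) = - \frac{48}{11}$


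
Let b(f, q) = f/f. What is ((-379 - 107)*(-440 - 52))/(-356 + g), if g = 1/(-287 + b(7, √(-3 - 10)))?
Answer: -281424/419 ≈ -671.66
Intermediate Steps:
b(f, q) = 1
g = -1/286 (g = 1/(-287 + 1) = 1/(-286) = -1/286 ≈ -0.0034965)
((-379 - 107)*(-440 - 52))/(-356 + g) = ((-379 - 107)*(-440 - 52))/(-356 - 1/286) = (-486*(-492))/(-101817/286) = 239112*(-286/101817) = -281424/419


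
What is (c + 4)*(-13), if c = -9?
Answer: 65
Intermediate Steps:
(c + 4)*(-13) = (-9 + 4)*(-13) = -5*(-13) = 65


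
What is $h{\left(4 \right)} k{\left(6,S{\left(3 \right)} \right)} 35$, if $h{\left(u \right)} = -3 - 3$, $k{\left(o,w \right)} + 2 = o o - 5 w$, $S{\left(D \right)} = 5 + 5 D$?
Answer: $13860$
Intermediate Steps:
$k{\left(o,w \right)} = -2 + o^{2} - 5 w$ ($k{\left(o,w \right)} = -2 + \left(o o - 5 w\right) = -2 + \left(o^{2} - 5 w\right) = -2 + o^{2} - 5 w$)
$h{\left(u \right)} = -6$
$h{\left(4 \right)} k{\left(6,S{\left(3 \right)} \right)} 35 = - 6 \left(-2 + 6^{2} - 5 \left(5 + 5 \cdot 3\right)\right) 35 = - 6 \left(-2 + 36 - 5 \left(5 + 15\right)\right) 35 = - 6 \left(-2 + 36 - 100\right) 35 = \left(-6\right) \left(-66\right) 35 = 396 \cdot 35 = 13860$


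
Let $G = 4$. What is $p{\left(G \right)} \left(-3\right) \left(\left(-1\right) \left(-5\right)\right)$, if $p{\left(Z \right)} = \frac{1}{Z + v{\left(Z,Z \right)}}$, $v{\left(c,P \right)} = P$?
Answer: $- \frac{15}{8} \approx -1.875$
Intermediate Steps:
$p{\left(Z \right)} = \frac{1}{2 Z}$ ($p{\left(Z \right)} = \frac{1}{Z + Z} = \frac{1}{2 Z}$)
$p{\left(G \right)} \left(-3\right) \left(\left(-1\right) \left(-5\right)\right) = \frac{1}{2 \cdot 4} \left(-3\right) \left(\left(-1\right) \left(-5\right)\right) = \frac{1}{2} \cdot \frac{1}{4} \left(-3\right) 5 = \frac{1}{8} \left(-3\right) 5 = \left(- \frac{3}{8}\right) 5 = - \frac{15}{8}$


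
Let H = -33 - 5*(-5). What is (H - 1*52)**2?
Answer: 3600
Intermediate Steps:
H = -8 (H = -33 + 25 = -8)
(H - 1*52)**2 = (-8 - 1*52)**2 = (-8 - 52)**2 = (-60)**2 = 3600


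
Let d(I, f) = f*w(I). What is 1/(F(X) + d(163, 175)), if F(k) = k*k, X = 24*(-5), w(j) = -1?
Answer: 1/14225 ≈ 7.0299e-5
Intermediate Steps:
X = -120
d(I, f) = -f (d(I, f) = f*(-1) = -f)
F(k) = k²
1/(F(X) + d(163, 175)) = 1/((-120)² - 1*175) = 1/(14400 - 175) = 1/14225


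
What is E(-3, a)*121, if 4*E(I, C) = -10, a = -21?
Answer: -605/2 ≈ -302.50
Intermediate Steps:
E(I, C) = -5/2 (E(I, C) = (¼)*(-10) = -5/2)
E(-3, a)*121 = -5/2*121 = -605/2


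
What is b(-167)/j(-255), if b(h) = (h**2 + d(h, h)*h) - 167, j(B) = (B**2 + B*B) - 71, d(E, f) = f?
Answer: 55611/129979 ≈ 0.42785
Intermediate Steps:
j(B) = -71 + 2*B**2 (j(B) = (B**2 + B**2) - 71 = 2*B**2 - 71 = -71 + 2*B**2)
b(h) = -167 + 2*h**2 (b(h) = (h**2 + h*h) - 167 = (h**2 + h**2) - 167 = 2*h**2 - 167 = -167 + 2*h**2)
b(-167)/j(-255) = (-167 + 2*(-167)**2)/(-71 + 2*(-255)**2) = (-167 + 2*27889)/(-71 + 2*65025) = (-167 + 55778)/(-71 + 130050) = 55611/129979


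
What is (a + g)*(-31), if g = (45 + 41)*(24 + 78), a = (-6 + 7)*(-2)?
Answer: -271870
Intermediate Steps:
a = -2 (a = 1*(-2) = -2)
g = 8772 (g = 86*102 = 8772)
(a + g)*(-31) = (-2 + 8772)*(-31) = 8770*(-31) = -271870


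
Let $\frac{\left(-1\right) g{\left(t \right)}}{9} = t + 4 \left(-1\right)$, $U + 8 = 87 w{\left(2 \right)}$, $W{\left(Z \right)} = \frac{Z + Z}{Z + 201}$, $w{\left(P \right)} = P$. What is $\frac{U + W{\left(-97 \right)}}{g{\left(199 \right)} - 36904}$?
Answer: $- \frac{8535}{2010268} \approx -0.0042457$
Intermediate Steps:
$W{\left(Z \right)} = \frac{2 Z}{201 + Z}$
$U = 166$ ($U = -8 + 87 \cdot 2 = -8 + 174 = 166$)
$g{\left(t \right)} = 36 - 9 t$ ($g{\left(t \right)} = - 9 \left(t + 4 \left(-1\right)\right) = - 9 \left(t - 4\right) = - 9 \left(-4 + t\right) = 36 - 9 t$)
$\frac{U + W{\left(-97 \right)}}{g{\left(199 \right)} - 36904} = \frac{166 + 2 \left(-97\right) \frac{1}{201 - 97}}{\left(36 - 1791\right) - 36904} = \frac{166 + 2 \left(-97\right) \frac{1}{104}}{\left(36 - 1791\right) - 36904} = \frac{166 + 2 \left(-97\right) \frac{1}{104}}{-1755 - 36904} = \frac{166 - \frac{97}{52}}{-38659} = \frac{8535}{52} \left(- \frac{1}{38659}\right) = - \frac{8535}{2010268}$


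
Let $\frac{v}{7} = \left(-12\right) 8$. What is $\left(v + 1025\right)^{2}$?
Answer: $124609$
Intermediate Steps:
$v = -672$ ($v = 7 \left(\left(-12\right) 8\right) = 7 \left(-96\right) = -672$)
$\left(v + 1025\right)^{2} = \left(-672 + 1025\right)^{2} = 353^{2} = 124609$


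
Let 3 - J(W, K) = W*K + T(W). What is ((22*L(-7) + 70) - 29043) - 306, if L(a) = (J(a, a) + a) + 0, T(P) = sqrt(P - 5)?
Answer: -30445 - 44*I*sqrt(3) ≈ -30445.0 - 76.21*I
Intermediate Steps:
T(P) = sqrt(-5 + P)
J(W, K) = 3 - sqrt(-5 + W) - K*W (J(W, K) = 3 - (W*K + sqrt(-5 + W)) = 3 - (K*W + sqrt(-5 + W)) = 3 - (sqrt(-5 + W) + K*W) = 3 + (-sqrt(-5 + W) - K*W) = 3 - sqrt(-5 + W) - K*W)
L(a) = 3 + a - a**2 - sqrt(-5 + a) (L(a) = ((3 - sqrt(-5 + a) - a*a) + a) + 0 = ((3 - sqrt(-5 + a) - a**2) + a) + 0 = ((3 - a**2 - sqrt(-5 + a)) + a) + 0 = (3 + a - a**2 - sqrt(-5 + a)) + 0 = 3 + a - a**2 - sqrt(-5 + a))
((22*L(-7) + 70) - 29043) - 306 = ((22*(3 - 7 - 1*(-7)**2 - sqrt(-5 - 7)) + 70) - 29043) - 306 = ((22*(3 - 7 - 1*49 - sqrt(-12)) + 70) - 29043) - 306 = ((22*(3 - 7 - 49 - 2*I*sqrt(3)) + 70) - 29043) - 306 = ((22*(-53 - 2*I*sqrt(3)) + 70) - 29043) - 306 = (((-1166 - 44*I*sqrt(3)) + 70) - 29043) - 306 = ((-1096 - 44*I*sqrt(3)) - 29043) - 306 = (-30139 - 44*I*sqrt(3)) - 306 = -30445 - 44*I*sqrt(3)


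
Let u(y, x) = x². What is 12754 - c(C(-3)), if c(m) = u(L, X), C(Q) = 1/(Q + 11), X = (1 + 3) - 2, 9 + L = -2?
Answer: 12750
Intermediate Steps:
L = -11 (L = -9 - 2 = -11)
X = 2 (X = 4 - 2 = 2)
C(Q) = 1/(11 + Q)
c(m) = 4 (c(m) = 2² = 4)
12754 - c(C(-3)) = 12754 - 1*4 = 12754 - 4 = 12750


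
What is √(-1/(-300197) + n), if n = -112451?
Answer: 3*I*√1125987341334518/300197 ≈ 335.34*I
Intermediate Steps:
√(-1/(-300197) + n) = √(-1/(-300197) - 112451) = √(-1*(-1/300197) - 112451) = √(1/300197 - 112451) = √(-33757452846/300197) = 3*I*√1125987341334518/300197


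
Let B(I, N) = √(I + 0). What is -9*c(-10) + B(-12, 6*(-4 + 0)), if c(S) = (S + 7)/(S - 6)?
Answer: -27/16 + 2*I*√3 ≈ -1.6875 + 3.4641*I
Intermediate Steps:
B(I, N) = √I
c(S) = (7 + S)/(-6 + S)
-9*c(-10) + B(-12, 6*(-4 + 0)) = -9*(7 - 10)/(-6 - 10) + √(-12) = -9*(-3)/(-16) + 2*I*√3 = -(-9)*(-3)/16 + 2*I*√3 = -9*3/16 + 2*I*√3 = -27/16 + 2*I*√3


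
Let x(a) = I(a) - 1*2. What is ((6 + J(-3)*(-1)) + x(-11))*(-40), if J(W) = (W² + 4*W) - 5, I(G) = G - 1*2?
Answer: 40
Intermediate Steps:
I(G) = -2 + G (I(G) = G - 2 = -2 + G)
J(W) = -5 + W² + 4*W
x(a) = -4 + a (x(a) = (-2 + a) - 1*2 = (-2 + a) - 2 = -4 + a)
((6 + J(-3)*(-1)) + x(-11))*(-40) = ((6 + (-5 + (-3)² + 4*(-3))*(-1)) + (-4 - 11))*(-40) = ((6 + (-5 + 9 - 12)*(-1)) - 15)*(-40) = ((6 - 8*(-1)) - 15)*(-40) = ((6 + 8) - 15)*(-40) = (14 - 15)*(-40) = -1*(-40) = 40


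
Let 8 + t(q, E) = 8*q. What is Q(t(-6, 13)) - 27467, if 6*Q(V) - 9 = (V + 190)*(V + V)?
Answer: -179801/6 ≈ -29967.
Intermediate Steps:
t(q, E) = -8 + 8*q
Q(V) = 3/2 + V*(190 + V)/3 (Q(V) = 3/2 + ((V + 190)*(V + V))/6 = 3/2 + ((190 + V)*(2*V))/6 = 3/2 + (2*V*(190 + V))/6 = 3/2 + V*(190 + V)/3)
Q(t(-6, 13)) - 27467 = (3/2 + (-8 + 8*(-6))²/3 + 190*(-8 + 8*(-6))/3) - 27467 = (3/2 + (-8 - 48)²/3 + 190*(-8 - 48)/3) - 27467 = (3/2 + (⅓)*(-56)² + (190/3)*(-56)) - 27467 = (3/2 + (⅓)*3136 - 10640/3) - 27467 = (3/2 + 3136/3 - 10640/3) - 27467 = -14999/6 - 27467 = -179801/6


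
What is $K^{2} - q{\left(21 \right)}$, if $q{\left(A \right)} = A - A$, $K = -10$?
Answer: $100$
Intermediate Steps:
$q{\left(A \right)} = 0$
$K^{2} - q{\left(21 \right)} = \left(-10\right)^{2} - 0 = 100 + 0 = 100$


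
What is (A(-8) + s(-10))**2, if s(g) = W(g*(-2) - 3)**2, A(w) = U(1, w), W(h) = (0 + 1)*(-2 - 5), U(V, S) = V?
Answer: 2500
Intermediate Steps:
W(h) = -7 (W(h) = 1*(-7) = -7)
A(w) = 1
s(g) = 49 (s(g) = (-7)**2 = 49)
(A(-8) + s(-10))**2 = (1 + 49)**2 = 50**2 = 2500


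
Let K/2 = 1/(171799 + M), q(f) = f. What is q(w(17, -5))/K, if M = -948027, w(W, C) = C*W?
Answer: 32989690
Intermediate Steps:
K = -1/388114 (K = 2/(171799 - 948027) = 2/(-776228) = 2*(-1/776228) = -1/388114 ≈ -2.5766e-6)
q(w(17, -5))/K = (-5*17)/(-1/388114) = -85*(-388114) = 32989690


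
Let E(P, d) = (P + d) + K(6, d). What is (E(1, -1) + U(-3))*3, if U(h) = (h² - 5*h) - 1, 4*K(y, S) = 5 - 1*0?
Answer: 291/4 ≈ 72.750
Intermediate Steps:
K(y, S) = 5/4 (K(y, S) = (5 - 1*0)/4 = (5 + 0)/4 = (¼)*5 = 5/4)
E(P, d) = 5/4 + P + d (E(P, d) = (P + d) + 5/4 = 5/4 + P + d)
U(h) = -1 + h² - 5*h
(E(1, -1) + U(-3))*3 = ((5/4 + 1 - 1) + (-1 + (-3)² - 5*(-3)))*3 = (5/4 + (-1 + 9 + 15))*3 = (5/4 + 23)*3 = (97/4)*3 = 291/4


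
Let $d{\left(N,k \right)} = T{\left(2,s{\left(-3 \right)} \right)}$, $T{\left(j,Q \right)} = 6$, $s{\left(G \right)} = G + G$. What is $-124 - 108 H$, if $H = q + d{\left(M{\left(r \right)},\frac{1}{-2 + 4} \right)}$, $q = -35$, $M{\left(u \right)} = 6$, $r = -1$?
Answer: $3008$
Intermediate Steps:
$s{\left(G \right)} = 2 G$
$d{\left(N,k \right)} = 6$
$H = -29$ ($H = -35 + 6 = -29$)
$-124 - 108 H = -124 - -3132 = -124 + 3132 = 3008$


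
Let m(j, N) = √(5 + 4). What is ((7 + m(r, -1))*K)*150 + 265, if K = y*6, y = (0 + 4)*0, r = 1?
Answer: 265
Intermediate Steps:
y = 0 (y = 4*0 = 0)
m(j, N) = 3 (m(j, N) = √9 = 3)
K = 0 (K = 0*6 = 0)
((7 + m(r, -1))*K)*150 + 265 = ((7 + 3)*0)*150 + 265 = (10*0)*150 + 265 = 0*150 + 265 = 0 + 265 = 265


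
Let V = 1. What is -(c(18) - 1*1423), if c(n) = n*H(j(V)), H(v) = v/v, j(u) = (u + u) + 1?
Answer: 1405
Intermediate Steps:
j(u) = 1 + 2*u (j(u) = 2*u + 1 = 1 + 2*u)
H(v) = 1
c(n) = n (c(n) = n*1 = n)
-(c(18) - 1*1423) = -(18 - 1*1423) = -(18 - 1423) = -1*(-1405) = 1405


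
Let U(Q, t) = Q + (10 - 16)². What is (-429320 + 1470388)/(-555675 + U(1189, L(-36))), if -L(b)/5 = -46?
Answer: -520534/277225 ≈ -1.8777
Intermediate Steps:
L(b) = 230 (L(b) = -5*(-46) = 230)
U(Q, t) = 36 + Q (U(Q, t) = Q + (-6)² = Q + 36 = 36 + Q)
(-429320 + 1470388)/(-555675 + U(1189, L(-36))) = (-429320 + 1470388)/(-555675 + (36 + 1189)) = 1041068/(-555675 + 1225) = 1041068/(-554450) = 1041068*(-1/554450) = -520534/277225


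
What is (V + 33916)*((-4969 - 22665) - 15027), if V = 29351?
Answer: -2699033487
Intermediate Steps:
(V + 33916)*((-4969 - 22665) - 15027) = (29351 + 33916)*((-4969 - 22665) - 15027) = 63267*(-27634 - 15027) = 63267*(-42661) = -2699033487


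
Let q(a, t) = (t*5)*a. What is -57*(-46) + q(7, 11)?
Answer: 3007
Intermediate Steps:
q(a, t) = 5*a*t (q(a, t) = (5*t)*a = 5*a*t)
-57*(-46) + q(7, 11) = -57*(-46) + 5*7*11 = 2622 + 385 = 3007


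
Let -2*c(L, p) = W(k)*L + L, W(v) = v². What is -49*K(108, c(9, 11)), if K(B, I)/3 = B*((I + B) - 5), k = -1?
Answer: -1492344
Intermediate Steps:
c(L, p) = -L (c(L, p) = -((-1)²*L + L)/2 = -(1*L + L)/2 = -(L + L)/2 = -L)
K(B, I) = 3*B*(-5 + B + I) (K(B, I) = 3*(B*((I + B) - 5)) = 3*(B*((B + I) - 5)) = 3*(B*(-5 + B + I)) = 3*B*(-5 + B + I))
-49*K(108, c(9, 11)) = -147*108*(-5 + 108 - 1*9) = -147*108*(-5 + 108 - 9) = -147*108*94 = -49*30456 = -1492344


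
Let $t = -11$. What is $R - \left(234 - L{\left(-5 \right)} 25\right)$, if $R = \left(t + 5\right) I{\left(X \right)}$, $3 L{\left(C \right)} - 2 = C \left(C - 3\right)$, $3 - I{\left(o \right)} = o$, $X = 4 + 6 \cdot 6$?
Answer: $338$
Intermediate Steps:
$X = 40$ ($X = 4 + 36 = 40$)
$I{\left(o \right)} = 3 - o$
$L{\left(C \right)} = \frac{2}{3} + \frac{C \left(-3 + C\right)}{3}$ ($L{\left(C \right)} = \frac{2}{3} + \frac{C \left(C - 3\right)}{3} = \frac{2}{3} + \frac{C \left(-3 + C\right)}{3}$)
$R = 222$ ($R = \left(-11 + 5\right) \left(3 - 40\right) = - 6 \left(3 - 40\right) = \left(-6\right) \left(-37\right) = 222$)
$R - \left(234 - L{\left(-5 \right)} 25\right) = 222 - \left(234 - \left(\frac{2}{3} - -5 + \frac{\left(-5\right)^{2}}{3}\right) 25\right) = 222 - \left(234 - \left(\frac{2}{3} + 5 + \frac{1}{3} \cdot 25\right) 25\right) = 222 - \left(234 - \left(\frac{2}{3} + 5 + \frac{25}{3}\right) 25\right) = 222 - \left(234 - 14 \cdot 25\right) = 222 - \left(234 - 350\right) = 222 - -116 = 222 + 116 = 338$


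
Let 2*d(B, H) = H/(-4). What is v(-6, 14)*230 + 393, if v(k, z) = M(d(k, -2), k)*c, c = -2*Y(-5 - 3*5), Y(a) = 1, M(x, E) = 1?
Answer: -67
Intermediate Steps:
d(B, H) = -H/8 (d(B, H) = (H/(-4))/2 = (H*(-1/4))/2 = (-H/4)/2 = -H/8)
c = -2 (c = -2*1 = -2)
v(k, z) = -2 (v(k, z) = 1*(-2) = -2)
v(-6, 14)*230 + 393 = -2*230 + 393 = -460 + 393 = -67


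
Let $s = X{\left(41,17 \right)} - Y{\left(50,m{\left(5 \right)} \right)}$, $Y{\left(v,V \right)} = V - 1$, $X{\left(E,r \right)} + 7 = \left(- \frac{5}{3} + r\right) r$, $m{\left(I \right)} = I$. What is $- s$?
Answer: $- \frac{749}{3} \approx -249.67$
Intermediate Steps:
$X{\left(E,r \right)} = -7 + r \left(- \frac{5}{3} + r\right)$ ($X{\left(E,r \right)} = -7 + \left(- \frac{5}{3} + r\right) r = -7 + r \left(- \frac{5}{3} + r\right)$)
$Y{\left(v,V \right)} = -1 + V$
$s = \frac{749}{3}$ ($s = \left(-7 + 17^{2} - \frac{85}{3}\right) - \left(-1 + 5\right) = \left(-7 + 289 - \frac{85}{3}\right) - 4 = \frac{761}{3} - 4 = \frac{749}{3} \approx 249.67$)
$- s = \left(-1\right) \frac{749}{3} = - \frac{749}{3}$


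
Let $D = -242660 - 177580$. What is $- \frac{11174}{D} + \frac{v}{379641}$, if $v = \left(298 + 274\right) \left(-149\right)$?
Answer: $- \frac{5262351031}{26590055640} \approx -0.19791$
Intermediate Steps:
$D = -420240$
$v = -85228$ ($v = 572 \left(-149\right) = -85228$)
$- \frac{11174}{D} + \frac{v}{379641} = - \frac{11174}{-420240} - \frac{85228}{379641} = \left(-11174\right) \left(- \frac{1}{420240}\right) - \frac{85228}{379641} = \frac{5587}{210120} - \frac{85228}{379641} = - \frac{5262351031}{26590055640}$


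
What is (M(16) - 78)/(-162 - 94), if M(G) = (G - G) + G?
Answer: 31/128 ≈ 0.24219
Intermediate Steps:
M(G) = G (M(G) = 0 + G = G)
(M(16) - 78)/(-162 - 94) = (16 - 78)/(-162 - 94) = -62/(-256) = -62*(-1/256) = 31/128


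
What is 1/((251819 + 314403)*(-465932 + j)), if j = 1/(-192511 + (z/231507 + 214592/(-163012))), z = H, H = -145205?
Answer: -908141768248441/239586823041331203029981245 ≈ -3.7904e-12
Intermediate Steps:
z = -145205
j = -9434604771/1816283536496882 (j = 1/(-192511 + (-145205/231507 + 214592/(-163012))) = 1/(-192511 + (-145205*1/231507 + 214592*(-1/163012))) = 1/(-192511 + (-145205/231507 - 53648/40753)) = 1/(-192511 - 18337426901/9434604771) = 1/(-1816283536496882/9434604771) = -9434604771/1816283536496882 ≈ -5.1945e-6)
1/((251819 + 314403)*(-465932 + j)) = 1/((251819 + 314403)*(-465932 - 9434604771/1816283536496882)) = 1/(566222*(-846264620736499828795/1816283536496882)) = 1/(-239586823041331203029981245/908141768248441) = -908141768248441/239586823041331203029981245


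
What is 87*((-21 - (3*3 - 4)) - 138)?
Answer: -14268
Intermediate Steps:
87*((-21 - (3*3 - 4)) - 138) = 87*((-21 - (9 - 4)) - 138) = 87*((-21 - 1*5) - 138) = 87*((-21 - 5) - 138) = 87*(-26 - 138) = 87*(-164) = -14268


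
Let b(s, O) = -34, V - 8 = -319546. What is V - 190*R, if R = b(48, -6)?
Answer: -313078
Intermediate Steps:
V = -319538 (V = 8 - 319546 = -319538)
R = -34
V - 190*R = -319538 - 190*(-34) = -319538 - 1*(-6460) = -319538 + 6460 = -313078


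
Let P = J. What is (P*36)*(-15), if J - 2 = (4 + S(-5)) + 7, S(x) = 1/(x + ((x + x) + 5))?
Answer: -6966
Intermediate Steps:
S(x) = 1/(5 + 3*x) (S(x) = 1/(x + (2*x + 5)) = 1/(x + (5 + 2*x)) = 1/(5 + 3*x))
J = 129/10 (J = 2 + ((4 + 1/(5 + 3*(-5))) + 7) = 2 + ((4 + 1/(5 - 15)) + 7) = 2 + ((4 + 1/(-10)) + 7) = 2 + ((4 - ⅒) + 7) = 2 + (39/10 + 7) = 2 + 109/10 = 129/10 ≈ 12.900)
P = 129/10 ≈ 12.900
(P*36)*(-15) = ((129/10)*36)*(-15) = (2322/5)*(-15) = -6966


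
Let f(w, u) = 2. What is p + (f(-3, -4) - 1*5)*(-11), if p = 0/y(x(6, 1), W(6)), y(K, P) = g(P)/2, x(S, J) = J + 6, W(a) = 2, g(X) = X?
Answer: 33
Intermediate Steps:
x(S, J) = 6 + J
y(K, P) = P/2
p = 0 (p = 0/(((½)*2)) = 0/1 = 0*1 = 0)
p + (f(-3, -4) - 1*5)*(-11) = 0 + (2 - 1*5)*(-11) = 0 + (2 - 5)*(-11) = 0 - 3*(-11) = 0 + 33 = 33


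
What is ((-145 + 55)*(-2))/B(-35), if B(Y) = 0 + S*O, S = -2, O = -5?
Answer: 18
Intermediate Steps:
B(Y) = 10 (B(Y) = 0 - 2*(-5) = 0 + 10 = 10)
((-145 + 55)*(-2))/B(-35) = ((-145 + 55)*(-2))/10 = -90*(-2)*(1/10) = 180*(1/10) = 18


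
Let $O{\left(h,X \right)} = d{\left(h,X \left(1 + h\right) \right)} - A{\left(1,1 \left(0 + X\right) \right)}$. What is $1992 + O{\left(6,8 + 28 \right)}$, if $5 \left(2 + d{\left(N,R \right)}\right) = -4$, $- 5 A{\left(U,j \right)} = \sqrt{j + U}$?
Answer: $\frac{9946}{5} + \frac{\sqrt{37}}{5} \approx 1990.4$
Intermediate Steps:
$A{\left(U,j \right)} = - \frac{\sqrt{U + j}}{5}$ ($A{\left(U,j \right)} = - \frac{\sqrt{j + U}}{5} = - \frac{\sqrt{U + j}}{5}$)
$d{\left(N,R \right)} = - \frac{14}{5}$ ($d{\left(N,R \right)} = -2 + \frac{1}{5} \left(-4\right) = -2 - \frac{4}{5} = - \frac{14}{5}$)
$O{\left(h,X \right)} = - \frac{14}{5} + \frac{\sqrt{1 + X}}{5}$ ($O{\left(h,X \right)} = - \frac{14}{5} - - \frac{\sqrt{1 + 1 \left(0 + X\right)}}{5} = - \frac{14}{5} - - \frac{\sqrt{1 + 1 X}}{5} = - \frac{14}{5} - - \frac{\sqrt{1 + X}}{5} = - \frac{14}{5} + \frac{\sqrt{1 + X}}{5}$)
$1992 + O{\left(6,8 + 28 \right)} = 1992 - \left(\frac{14}{5} - \frac{\sqrt{1 + \left(8 + 28\right)}}{5}\right) = 1992 - \left(\frac{14}{5} - \frac{\sqrt{1 + 36}}{5}\right) = 1992 - \left(\frac{14}{5} - \frac{\sqrt{37}}{5}\right) = \frac{9946}{5} + \frac{\sqrt{37}}{5}$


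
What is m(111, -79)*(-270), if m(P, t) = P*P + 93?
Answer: -3351780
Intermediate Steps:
m(P, t) = 93 + P**2 (m(P, t) = P**2 + 93 = 93 + P**2)
m(111, -79)*(-270) = (93 + 111**2)*(-270) = (93 + 12321)*(-270) = 12414*(-270) = -3351780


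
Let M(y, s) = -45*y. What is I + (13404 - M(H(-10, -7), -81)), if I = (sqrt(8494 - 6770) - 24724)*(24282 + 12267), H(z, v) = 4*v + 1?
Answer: -903625287 + 73098*sqrt(431) ≈ -9.0211e+8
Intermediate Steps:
H(z, v) = 1 + 4*v
I = -903637476 + 73098*sqrt(431) (I = (sqrt(1724) - 24724)*36549 = (2*sqrt(431) - 24724)*36549 = (-24724 + 2*sqrt(431))*36549 = -903637476 + 73098*sqrt(431) ≈ -9.0212e+8)
I + (13404 - M(H(-10, -7), -81)) = (-903637476 + 73098*sqrt(431)) + (13404 - (-45)*(1 + 4*(-7))) = (-903637476 + 73098*sqrt(431)) + (13404 - (-45)*(1 - 28)) = (-903637476 + 73098*sqrt(431)) + (13404 - (-45)*(-27)) = (-903637476 + 73098*sqrt(431)) + (13404 - 1*1215) = (-903637476 + 73098*sqrt(431)) + (13404 - 1215) = (-903637476 + 73098*sqrt(431)) + 12189 = -903625287 + 73098*sqrt(431)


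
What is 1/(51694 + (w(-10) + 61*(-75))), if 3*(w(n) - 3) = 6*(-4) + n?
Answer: 3/141332 ≈ 2.1227e-5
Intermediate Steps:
w(n) = -5 + n/3 (w(n) = 3 + (6*(-4) + n)/3 = 3 + (-24 + n)/3 = 3 + (-8 + n/3) = -5 + n/3)
1/(51694 + (w(-10) + 61*(-75))) = 1/(51694 + ((-5 + (⅓)*(-10)) + 61*(-75))) = 1/(51694 + ((-5 - 10/3) - 4575)) = 1/(51694 + (-25/3 - 4575)) = 1/(51694 - 13750/3) = 1/(141332/3) = 3/141332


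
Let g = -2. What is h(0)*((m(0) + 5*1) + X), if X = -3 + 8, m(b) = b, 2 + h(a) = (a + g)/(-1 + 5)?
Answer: -25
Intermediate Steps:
h(a) = -5/2 + a/4 (h(a) = -2 + (a - 2)/(-1 + 5) = -2 + (-2 + a)/4 = -2 + (-2 + a)*(1/4) = -2 + (-1/2 + a/4) = -5/2 + a/4)
X = 5
h(0)*((m(0) + 5*1) + X) = (-5/2 + (1/4)*0)*((0 + 5*1) + 5) = (-5/2 + 0)*((0 + 5) + 5) = -5*(5 + 5)/2 = -5/2*10 = -25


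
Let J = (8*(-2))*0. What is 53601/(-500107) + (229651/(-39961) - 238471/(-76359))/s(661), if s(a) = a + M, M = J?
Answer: -112115307857047085/1008697565764143273 ≈ -0.11115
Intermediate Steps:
J = 0 (J = -16*0 = 0)
M = 0
s(a) = a (s(a) = a + 0 = a)
53601/(-500107) + (229651/(-39961) - 238471/(-76359))/s(661) = 53601/(-500107) + (229651/(-39961) - 238471/(-76359))/661 = 53601*(-1/500107) + (229651*(-1/39961) - 238471*(-1/76359))*(1/661) = -53601/500107 + (-229651/39961 + 238471/76359)*(1/661) = -53601/500107 - 8006381078/3051381999*1/661 = -53601/500107 - 8006381078/2016963501339 = -112115307857047085/1008697565764143273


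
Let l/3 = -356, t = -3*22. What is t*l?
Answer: 70488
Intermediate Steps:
t = -66
l = -1068 (l = 3*(-356) = -1068)
t*l = -66*(-1068) = 70488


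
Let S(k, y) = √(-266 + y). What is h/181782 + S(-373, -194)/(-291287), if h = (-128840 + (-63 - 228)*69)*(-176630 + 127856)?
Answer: 1210562551/30297 - 2*I*√115/291287 ≈ 39957.0 - 7.363e-5*I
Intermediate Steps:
h = 7263375306 (h = (-128840 - 291*69)*(-48774) = (-128840 - 20079)*(-48774) = -148919*(-48774) = 7263375306)
h/181782 + S(-373, -194)/(-291287) = 7263375306/181782 + √(-266 - 194)/(-291287) = 7263375306*(1/181782) + √(-460)*(-1/291287) = 1210562551/30297 + (2*I*√115)*(-1/291287) = 1210562551/30297 - 2*I*√115/291287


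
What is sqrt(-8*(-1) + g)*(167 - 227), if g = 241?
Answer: -60*sqrt(249) ≈ -946.78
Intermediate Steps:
sqrt(-8*(-1) + g)*(167 - 227) = sqrt(-8*(-1) + 241)*(167 - 227) = sqrt(8 + 241)*(-60) = sqrt(249)*(-60) = -60*sqrt(249)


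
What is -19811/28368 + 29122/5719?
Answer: 712833787/162236592 ≈ 4.3938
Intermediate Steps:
-19811/28368 + 29122/5719 = 712833787/162236592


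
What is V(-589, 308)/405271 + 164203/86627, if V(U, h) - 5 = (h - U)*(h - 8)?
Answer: 89858472848/35107410917 ≈ 2.5595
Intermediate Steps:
V(U, h) = 5 + (-8 + h)*(h - U) (V(U, h) = 5 + (h - U)*(h - 8) = 5 + (h - U)*(-8 + h) = 5 + (-8 + h)*(h - U))
V(-589, 308)/405271 + 164203/86627 = (5 + 308**2 - 8*308 + 8*(-589) - 1*(-589)*308)/405271 + 164203/86627 = (5 + 94864 - 2464 - 4712 + 181412)*(1/405271) + 164203*(1/86627) = 269105*(1/405271) + 164203/86627 = 269105/405271 + 164203/86627 = 89858472848/35107410917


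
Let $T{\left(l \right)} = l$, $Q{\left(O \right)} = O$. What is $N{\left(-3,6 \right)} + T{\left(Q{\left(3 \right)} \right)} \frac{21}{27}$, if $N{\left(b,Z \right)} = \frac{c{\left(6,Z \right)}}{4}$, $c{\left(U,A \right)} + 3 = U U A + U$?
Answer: $\frac{685}{12} \approx 57.083$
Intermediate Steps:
$c{\left(U,A \right)} = -3 + U + A U^{2}$ ($c{\left(U,A \right)} = -3 + \left(U U A + U\right) = -3 + \left(U^{2} A + U\right) = -3 + \left(A U^{2} + U\right) = -3 + \left(U + A U^{2}\right) = -3 + U + A U^{2}$)
$N{\left(b,Z \right)} = \frac{3}{4} + 9 Z$ ($N{\left(b,Z \right)} = \frac{-3 + 6 + Z 6^{2}}{4} = \left(-3 + 6 + Z 36\right) \frac{1}{4} = \left(-3 + 6 + 36 Z\right) \frac{1}{4} = \left(3 + 36 Z\right) \frac{1}{4} = \frac{3}{4} + 9 Z$)
$N{\left(-3,6 \right)} + T{\left(Q{\left(3 \right)} \right)} \frac{21}{27} = \left(\frac{3}{4} + 9 \cdot 6\right) + 3 \cdot \frac{21}{27} = \left(\frac{3}{4} + 54\right) + 3 \cdot 21 \cdot \frac{1}{27} = \frac{219}{4} + 3 \cdot \frac{7}{9} = \frac{219}{4} + \frac{7}{3} = \frac{685}{12}$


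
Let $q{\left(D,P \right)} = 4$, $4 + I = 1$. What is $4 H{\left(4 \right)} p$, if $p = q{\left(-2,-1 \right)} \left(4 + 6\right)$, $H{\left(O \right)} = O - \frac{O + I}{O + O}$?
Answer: $620$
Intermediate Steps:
$I = -3$ ($I = -4 + 1 = -3$)
$H{\left(O \right)} = O - \frac{-3 + O}{2 O}$ ($H{\left(O \right)} = O - \frac{O - 3}{O + O} = O - \frac{-3 + O}{2 O}$)
$p = 40$ ($p = 4 \left(4 + 6\right) = 4 \cdot 10 = 40$)
$4 H{\left(4 \right)} p = 4 \left(- \frac{1}{2} + 4 + \frac{3}{2 \cdot 4}\right) 40 = 4 \left(- \frac{1}{2} + 4 + \frac{3}{2} \cdot \frac{1}{4}\right) 40 = 4 \left(- \frac{1}{2} + 4 + \frac{3}{8}\right) 40 = 4 \cdot \frac{31}{8} \cdot 40 = \frac{31}{2} \cdot 40 = 620$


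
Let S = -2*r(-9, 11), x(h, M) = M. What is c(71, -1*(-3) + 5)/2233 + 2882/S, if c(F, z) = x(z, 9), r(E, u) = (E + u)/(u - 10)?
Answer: -3217735/4466 ≈ -720.50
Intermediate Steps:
r(E, u) = (E + u)/(-10 + u)
c(F, z) = 9
S = -4 (S = -2*(-9 + 11)/(-10 + 11) = -2*2/1 = -2*2 = -4)
c(71, -1*(-3) + 5)/2233 + 2882/S = 9/2233 + 2882/(-4) = 9*(1/2233) + 2882*(-¼) = 9/2233 - 1441/2 = -3217735/4466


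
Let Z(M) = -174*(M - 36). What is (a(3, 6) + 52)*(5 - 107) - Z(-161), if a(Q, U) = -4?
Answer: -39174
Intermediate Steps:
Z(M) = 6264 - 174*M (Z(M) = -174*(-36 + M) = 6264 - 174*M)
(a(3, 6) + 52)*(5 - 107) - Z(-161) = (-4 + 52)*(5 - 107) - (6264 - 174*(-161)) = 48*(-102) - (6264 + 28014) = -4896 - 1*34278 = -4896 - 34278 = -39174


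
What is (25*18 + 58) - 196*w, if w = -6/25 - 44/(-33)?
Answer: 22028/75 ≈ 293.71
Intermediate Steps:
w = 82/75 (w = -6*1/25 - 44*(-1/33) = -6/25 + 4/3 = 82/75 ≈ 1.0933)
(25*18 + 58) - 196*w = (25*18 + 58) - 196*82/75 = (450 + 58) - 1*16072/75 = 508 - 16072/75 = 22028/75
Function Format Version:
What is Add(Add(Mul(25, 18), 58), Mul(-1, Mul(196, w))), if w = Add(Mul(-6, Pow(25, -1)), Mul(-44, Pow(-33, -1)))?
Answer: Rational(22028, 75) ≈ 293.71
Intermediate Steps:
w = Rational(82, 75) (w = Add(Mul(-6, Rational(1, 25)), Mul(-44, Rational(-1, 33))) = Add(Rational(-6, 25), Rational(4, 3)) = Rational(82, 75) ≈ 1.0933)
Add(Add(Mul(25, 18), 58), Mul(-1, Mul(196, w))) = Add(Add(Mul(25, 18), 58), Mul(-1, Mul(196, Rational(82, 75)))) = Add(Add(450, 58), Mul(-1, Rational(16072, 75))) = Add(508, Rational(-16072, 75)) = Rational(22028, 75)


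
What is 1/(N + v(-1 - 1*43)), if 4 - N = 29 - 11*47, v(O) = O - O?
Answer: 1/492 ≈ 0.0020325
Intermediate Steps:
v(O) = 0
N = 492 (N = 4 - (29 - 11*47) = 4 - (29 - 517) = 4 - 1*(-488) = 4 + 488 = 492)
1/(N + v(-1 - 1*43)) = 1/(492 + 0) = 1/492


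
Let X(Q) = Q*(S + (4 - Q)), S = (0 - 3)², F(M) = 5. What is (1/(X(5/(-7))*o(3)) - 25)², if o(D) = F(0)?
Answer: 3605882401/5760000 ≈ 626.02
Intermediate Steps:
o(D) = 5
S = 9 (S = (-3)² = 9)
X(Q) = Q*(13 - Q) (X(Q) = Q*(9 + (4 - Q)) = Q*(13 - Q))
(1/(X(5/(-7))*o(3)) - 25)² = (1/(((5/(-7))*(13 - 5/(-7)))*5) - 25)² = ((⅕)/((5*(-⅐))*(13 - 5*(-1)/7)) - 25)² = ((⅕)/(-5*(13 - 1*(-5/7))/7) - 25)² = ((⅕)/(-5*(13 + 5/7)/7) - 25)² = ((⅕)/(-5/7*96/7) - 25)² = ((⅕)/(-480/49) - 25)² = (-49/480*⅕ - 25)² = (-49/2400 - 25)² = (-60049/2400)² = 3605882401/5760000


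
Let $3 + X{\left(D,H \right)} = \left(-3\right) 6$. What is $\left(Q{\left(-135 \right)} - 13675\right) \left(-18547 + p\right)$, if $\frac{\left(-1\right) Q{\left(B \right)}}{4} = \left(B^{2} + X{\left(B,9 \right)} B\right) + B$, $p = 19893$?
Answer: $-131066750$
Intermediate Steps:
$X{\left(D,H \right)} = -21$ ($X{\left(D,H \right)} = -3 - 18 = -21$)
$Q{\left(B \right)} = - 4 B^{2} + 80 B$ ($Q{\left(B \right)} = - 4 \left(\left(B^{2} - 21 B\right) + B\right) = - 4 \left(B^{2} - 20 B\right) = - 4 B^{2} + 80 B$)
$\left(Q{\left(-135 \right)} - 13675\right) \left(-18547 + p\right) = \left(4 \left(-135\right) \left(20 - -135\right) - 13675\right) \left(-18547 + 19893\right) = \left(4 \left(-135\right) \left(20 + 135\right) - 13675\right) 1346 = \left(4 \left(-135\right) 155 - 13675\right) 1346 = \left(-83700 - 13675\right) 1346 = \left(-97375\right) 1346 = -131066750$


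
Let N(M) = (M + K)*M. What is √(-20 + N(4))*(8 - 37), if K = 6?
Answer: -58*√5 ≈ -129.69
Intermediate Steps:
N(M) = M*(6 + M) (N(M) = (M + 6)*M = (6 + M)*M = M*(6 + M))
√(-20 + N(4))*(8 - 37) = √(-20 + 4*(6 + 4))*(8 - 37) = √(-20 + 4*10)*(-29) = √(-20 + 40)*(-29) = √20*(-29) = (2*√5)*(-29) = -58*√5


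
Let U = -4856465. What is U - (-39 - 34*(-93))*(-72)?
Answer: -4631609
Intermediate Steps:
U - (-39 - 34*(-93))*(-72) = -4856465 - (-39 - 34*(-93))*(-72) = -4856465 - (-39 + 3162)*(-72) = -4856465 - 3123*(-72) = -4856465 - 1*(-224856) = -4856465 + 224856 = -4631609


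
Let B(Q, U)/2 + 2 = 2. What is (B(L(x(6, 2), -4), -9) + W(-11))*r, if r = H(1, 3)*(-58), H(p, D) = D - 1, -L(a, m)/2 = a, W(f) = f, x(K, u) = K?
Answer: 1276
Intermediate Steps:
L(a, m) = -2*a
B(Q, U) = 0 (B(Q, U) = -4 + 2*2 = -4 + 4 = 0)
H(p, D) = -1 + D
r = -116 (r = (-1 + 3)*(-58) = 2*(-58) = -116)
(B(L(x(6, 2), -4), -9) + W(-11))*r = (0 - 11)*(-116) = -11*(-116) = 1276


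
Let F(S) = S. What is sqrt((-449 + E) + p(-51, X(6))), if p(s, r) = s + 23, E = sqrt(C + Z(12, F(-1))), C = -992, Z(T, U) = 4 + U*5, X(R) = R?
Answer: sqrt(-477 + I*sqrt(993)) ≈ 0.72102 + 21.852*I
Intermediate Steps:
Z(T, U) = 4 + 5*U
E = I*sqrt(993) (E = sqrt(-992 + (4 + 5*(-1))) = sqrt(-992 + (4 - 5)) = sqrt(-992 - 1) = sqrt(-993) = I*sqrt(993) ≈ 31.512*I)
p(s, r) = 23 + s
sqrt((-449 + E) + p(-51, X(6))) = sqrt((-449 + I*sqrt(993)) + (23 - 51)) = sqrt((-449 + I*sqrt(993)) - 28) = sqrt(-477 + I*sqrt(993))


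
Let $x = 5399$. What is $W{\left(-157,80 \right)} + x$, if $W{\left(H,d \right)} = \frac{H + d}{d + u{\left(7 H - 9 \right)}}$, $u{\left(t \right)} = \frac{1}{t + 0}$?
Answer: $\frac{478476645}{88639} \approx 5398.0$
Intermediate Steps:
$u{\left(t \right)} = \frac{1}{t}$
$W{\left(H,d \right)} = \frac{H + d}{d + \frac{1}{-9 + 7 H}}$ ($W{\left(H,d \right)} = \frac{H + d}{d + \frac{1}{7 H - 9}} = \frac{H + d}{d + \frac{1}{-9 + 7 H}}$)
$W{\left(-157,80 \right)} + x = \frac{\left(-9 + 7 \left(-157\right)\right) \left(-157 + 80\right)}{1 + 80 \left(-9 + 7 \left(-157\right)\right)} + 5399 = \frac{1}{1 + 80 \left(-9 - 1099\right)} \left(-9 - 1099\right) \left(-77\right) + 5399 = \frac{1}{1 + 80 \left(-1108\right)} \left(-1108\right) \left(-77\right) + 5399 = \frac{1}{1 - 88640} \left(-1108\right) \left(-77\right) + 5399 = \frac{1}{-88639} \left(-1108\right) \left(-77\right) + 5399 = \left(- \frac{1}{88639}\right) \left(-1108\right) \left(-77\right) + 5399 = - \frac{85316}{88639} + 5399 = \frac{478476645}{88639}$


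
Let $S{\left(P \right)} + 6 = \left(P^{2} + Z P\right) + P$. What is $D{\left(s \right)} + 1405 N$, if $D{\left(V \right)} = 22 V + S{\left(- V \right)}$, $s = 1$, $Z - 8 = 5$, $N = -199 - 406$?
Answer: $-850022$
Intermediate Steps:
$N = -605$ ($N = -199 - 406 = -605$)
$Z = 13$ ($Z = 8 + 5 = 13$)
$S{\left(P \right)} = -6 + P^{2} + 14 P$ ($S{\left(P \right)} = -6 + \left(\left(P^{2} + 13 P\right) + P\right) = -6 + \left(P^{2} + 14 P\right) = -6 + P^{2} + 14 P$)
$D{\left(V \right)} = -6 + V^{2} + 8 V$ ($D{\left(V \right)} = 22 V + \left(-6 + \left(- V\right)^{2} + 14 \left(- V\right)\right) = 22 V - \left(6 - V^{2} + 14 V\right) = -6 + V^{2} + 8 V$)
$D{\left(s \right)} + 1405 N = \left(-6 + 1^{2} + 8 \cdot 1\right) + 1405 \left(-605\right) = \left(-6 + 1 + 8\right) - 850025 = 3 - 850025 = -850022$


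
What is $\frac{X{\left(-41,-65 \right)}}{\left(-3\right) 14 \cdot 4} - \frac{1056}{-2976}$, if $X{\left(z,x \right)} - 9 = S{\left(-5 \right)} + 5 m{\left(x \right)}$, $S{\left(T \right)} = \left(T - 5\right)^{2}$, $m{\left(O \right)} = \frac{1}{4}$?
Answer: $- \frac{299}{992} \approx -0.30141$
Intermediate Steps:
$m{\left(O \right)} = \frac{1}{4}$
$S{\left(T \right)} = \left(-5 + T\right)^{2}$
$X{\left(z,x \right)} = \frac{441}{4}$ ($X{\left(z,x \right)} = 9 + \left(\left(-5 - 5\right)^{2} + 5 \cdot \frac{1}{4}\right) = 9 + \left(\left(-10\right)^{2} + \frac{5}{4}\right) = 9 + \left(100 + \frac{5}{4}\right) = 9 + \frac{405}{4} = \frac{441}{4}$)
$\frac{X{\left(-41,-65 \right)}}{\left(-3\right) 14 \cdot 4} - \frac{1056}{-2976} = \frac{441}{4 \left(-3\right) 14 \cdot 4} - \frac{1056}{-2976} = \frac{441}{4 \left(\left(-42\right) 4\right)} - - \frac{11}{31} = \frac{441}{4 \left(-168\right)} + \frac{11}{31} = \frac{441}{4} \left(- \frac{1}{168}\right) + \frac{11}{31} = - \frac{21}{32} + \frac{11}{31} = - \frac{299}{992}$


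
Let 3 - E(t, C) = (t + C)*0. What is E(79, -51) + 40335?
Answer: 40338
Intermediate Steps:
E(t, C) = 3 (E(t, C) = 3 - (t + C)*0 = 3 - (C + t)*0 = 3 - 1*0 = 3 + 0 = 3)
E(79, -51) + 40335 = 3 + 40335 = 40338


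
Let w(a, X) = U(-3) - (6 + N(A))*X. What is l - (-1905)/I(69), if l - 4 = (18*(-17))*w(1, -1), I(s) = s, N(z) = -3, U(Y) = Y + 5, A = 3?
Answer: -34463/23 ≈ -1498.4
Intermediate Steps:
U(Y) = 5 + Y
w(a, X) = 2 - 3*X (w(a, X) = (5 - 3) - (6 - 3)*X = 2 - 3*X)
l = -1526 (l = 4 + (18*(-17))*(2 - 3*(-1)) = 4 - 306*(2 + 3) = 4 - 306*5 = 4 - 1530 = -1526)
l - (-1905)/I(69) = -1526 - (-1905)/69 = -1526 - 1*(-635/23) = -1526 + 635/23 = -34463/23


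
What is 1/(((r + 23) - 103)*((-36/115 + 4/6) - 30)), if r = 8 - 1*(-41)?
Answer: 345/317068 ≈ 0.0010881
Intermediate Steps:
r = 49 (r = 8 + 41 = 49)
1/(((r + 23) - 103)*((-36/115 + 4/6) - 30)) = 1/(((49 + 23) - 103)*((-36/115 + 4/6) - 30)) = 1/((72 - 103)*((-36*1/115 + 4*(1/6)) - 30)) = 1/((-31)*((-36/115 + 2/3) - 30)) = -1/(31*(122/345 - 30)) = -1/(31*(-10228/345)) = -1/31*(-345/10228) = 345/317068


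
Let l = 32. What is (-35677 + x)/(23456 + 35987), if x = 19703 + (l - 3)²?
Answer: -15133/59443 ≈ -0.25458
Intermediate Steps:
x = 20544 (x = 19703 + (32 - 3)² = 19703 + 29² = 19703 + 841 = 20544)
(-35677 + x)/(23456 + 35987) = (-35677 + 20544)/(23456 + 35987) = -15133/59443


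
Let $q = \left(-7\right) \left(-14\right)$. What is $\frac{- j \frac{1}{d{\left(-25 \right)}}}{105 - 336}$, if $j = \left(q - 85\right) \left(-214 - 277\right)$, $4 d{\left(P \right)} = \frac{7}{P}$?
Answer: $\frac{638300}{1617} \approx 394.74$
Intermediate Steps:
$d{\left(P \right)} = \frac{7}{4 P}$ ($d{\left(P \right)} = \frac{7 \frac{1}{P}}{4} = \frac{7}{4 P}$)
$q = 98$
$j = -6383$ ($j = \left(98 - 85\right) \left(-214 - 277\right) = 13 \left(-491\right) = -6383$)
$\frac{- j \frac{1}{d{\left(-25 \right)}}}{105 - 336} = \frac{\left(-1\right) \left(-6383\right) \frac{1}{\frac{7}{4} \frac{1}{-25}}}{105 - 336} = \frac{6383 \frac{1}{\frac{7}{4} \left(- \frac{1}{25}\right)}}{105 - 336} = \frac{6383 \frac{1}{- \frac{7}{100}}}{-231} = 6383 \left(- \frac{100}{7}\right) \left(- \frac{1}{231}\right) = \left(- \frac{638300}{7}\right) \left(- \frac{1}{231}\right) = \frac{638300}{1617}$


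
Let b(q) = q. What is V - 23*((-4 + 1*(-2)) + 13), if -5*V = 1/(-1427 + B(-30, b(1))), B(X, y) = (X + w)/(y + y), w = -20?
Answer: -1168859/7260 ≈ -161.00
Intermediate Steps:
B(X, y) = (-20 + X)/(2*y) (B(X, y) = (X - 20)/(y + y) = (-20 + X)/((2*y)) = (-20 + X)*(1/(2*y)) = (-20 + X)/(2*y))
V = 1/7260 (V = -1/(5*(-1427 + (1/2)*(-20 - 30)/1)) = -1/(5*(-1427 + (1/2)*1*(-50))) = -1/(5*(-1427 - 25)) = -1/5/(-1452) = -1/5*(-1/1452) = 1/7260 ≈ 0.00013774)
V - 23*((-4 + 1*(-2)) + 13) = 1/7260 - 23*((-4 + 1*(-2)) + 13) = 1/7260 - 23*((-4 - 2) + 13) = 1/7260 - 23*(-6 + 13) = 1/7260 - 23*7 = 1/7260 - 161 = -1168859/7260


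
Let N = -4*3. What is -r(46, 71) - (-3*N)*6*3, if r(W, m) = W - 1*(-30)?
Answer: -724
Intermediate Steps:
N = -12
r(W, m) = 30 + W (r(W, m) = W + 30 = 30 + W)
-r(46, 71) - (-3*N)*6*3 = -(30 + 46) - (-3*(-12))*6*3 = -1*76 - 36*18 = -76 - 1*648 = -76 - 648 = -724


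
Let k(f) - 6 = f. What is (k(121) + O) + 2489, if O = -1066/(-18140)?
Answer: 23727653/9070 ≈ 2616.1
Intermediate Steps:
k(f) = 6 + f
O = 533/9070 (O = -1066*(-1/18140) = 533/9070 ≈ 0.058765)
(k(121) + O) + 2489 = ((6 + 121) + 533/9070) + 2489 = (127 + 533/9070) + 2489 = 1152423/9070 + 2489 = 23727653/9070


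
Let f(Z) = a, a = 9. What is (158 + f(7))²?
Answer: 27889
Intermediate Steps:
f(Z) = 9
(158 + f(7))² = (158 + 9)² = 167² = 27889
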